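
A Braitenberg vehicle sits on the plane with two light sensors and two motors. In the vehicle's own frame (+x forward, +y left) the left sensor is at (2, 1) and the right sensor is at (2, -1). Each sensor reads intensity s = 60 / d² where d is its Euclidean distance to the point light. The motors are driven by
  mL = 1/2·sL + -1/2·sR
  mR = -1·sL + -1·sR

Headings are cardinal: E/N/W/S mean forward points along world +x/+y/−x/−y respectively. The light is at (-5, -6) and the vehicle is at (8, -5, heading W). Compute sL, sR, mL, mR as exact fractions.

60/121 12/25 24/3025 -2952/3025

left sensor world pos  = (6, -6); dL² = 121
right sensor world pos = (6, -4); dR² = 125
sL = 60/121 = 60/121
sR = 60/125 = 12/25
mL = 1/2·sL + -1/2·sR = 24/3025
mR = -1·sL + -1·sR = -2952/3025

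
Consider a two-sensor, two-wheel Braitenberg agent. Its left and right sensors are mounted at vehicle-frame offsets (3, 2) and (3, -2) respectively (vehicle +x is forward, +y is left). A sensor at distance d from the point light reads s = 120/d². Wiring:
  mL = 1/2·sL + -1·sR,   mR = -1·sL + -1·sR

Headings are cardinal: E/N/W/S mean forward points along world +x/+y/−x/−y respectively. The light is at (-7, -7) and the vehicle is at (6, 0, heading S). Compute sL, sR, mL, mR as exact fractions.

120/241 120/137 -20700/33017 -45360/33017

left sensor world pos  = (8, -3); dL² = 241
right sensor world pos = (4, -3); dR² = 137
sL = 120/241 = 120/241
sR = 120/137 = 120/137
mL = 1/2·sL + -1·sR = -20700/33017
mR = -1·sL + -1·sR = -45360/33017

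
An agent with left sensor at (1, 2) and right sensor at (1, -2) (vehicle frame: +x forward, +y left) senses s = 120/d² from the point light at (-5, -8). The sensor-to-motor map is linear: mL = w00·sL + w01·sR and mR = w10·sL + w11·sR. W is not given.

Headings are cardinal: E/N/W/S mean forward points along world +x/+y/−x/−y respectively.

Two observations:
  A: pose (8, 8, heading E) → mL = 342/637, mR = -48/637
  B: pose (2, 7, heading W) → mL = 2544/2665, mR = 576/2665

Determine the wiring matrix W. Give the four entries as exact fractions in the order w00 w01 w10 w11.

1 1 1 -1

obs A: pose=(8,8,E) → sL=3/13, sR=15/49, mL=342/637, mR=-48/637
obs B: pose=(2,7,W) → sL=24/41, sR=24/65, mL=2544/2665, mR=576/2665
sensor matrix S = [[3/13, 15/49], [24/41, 24/65]]; det S = -159552/1697605
solve [mL_A; mL_B] = S·[w00; w01] and [mR_A; mR_B] = S·[w10; w11]:
  w00 = 1, w01 = 1, w10 = 1, w11 = -1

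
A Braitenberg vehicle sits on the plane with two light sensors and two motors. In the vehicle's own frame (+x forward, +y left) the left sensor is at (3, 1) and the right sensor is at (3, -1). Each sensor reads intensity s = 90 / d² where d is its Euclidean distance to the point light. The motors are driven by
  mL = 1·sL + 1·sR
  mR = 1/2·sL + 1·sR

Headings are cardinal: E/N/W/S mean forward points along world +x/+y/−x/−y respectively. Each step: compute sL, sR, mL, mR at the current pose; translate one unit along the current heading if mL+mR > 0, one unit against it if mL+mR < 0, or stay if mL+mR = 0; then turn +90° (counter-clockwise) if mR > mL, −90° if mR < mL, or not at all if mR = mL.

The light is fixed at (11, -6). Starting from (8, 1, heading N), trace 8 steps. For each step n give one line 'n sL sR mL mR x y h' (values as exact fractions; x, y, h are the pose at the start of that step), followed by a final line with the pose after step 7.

0 45/58 45/52 2475/1508 945/754 8 1 N
1 10/9 90/49 1300/441 1055/441 8 2 E
2 45/13 45/17 1350/221 1935/442 9 2 S
3 90/61 90/89 13500/5429 9495/5429 9 1 W
4 45/58 45/52 2475/1508 945/754 8 1 N
5 10/9 90/49 1300/441 1055/441 8 2 E
6 45/13 45/17 1350/221 1935/442 9 2 S
7 90/61 90/89 13500/5429 9495/5429 9 1 W
final 8 1 N

n=0: pose=(8,1,N); sL=45/58, sR=45/52; mL=2475/1508, mR=945/754; mL+mR=4365/1508 → advance +1; mR−mL=-45/116 → turn -1·90°
n=1: pose=(8,2,E); sL=10/9, sR=90/49; mL=1300/441, mR=1055/441; mL+mR=785/147 → advance +1; mR−mL=-5/9 → turn -1·90°
n=2: pose=(9,2,S); sL=45/13, sR=45/17; mL=1350/221, mR=1935/442; mL+mR=4635/442 → advance +1; mR−mL=-45/26 → turn -1·90°
n=3: pose=(9,1,W); sL=90/61, sR=90/89; mL=13500/5429, mR=9495/5429; mL+mR=22995/5429 → advance +1; mR−mL=-45/61 → turn -1·90°
n=4: pose=(8,1,N); sL=45/58, sR=45/52; mL=2475/1508, mR=945/754; mL+mR=4365/1508 → advance +1; mR−mL=-45/116 → turn -1·90°
n=5: pose=(8,2,E); sL=10/9, sR=90/49; mL=1300/441, mR=1055/441; mL+mR=785/147 → advance +1; mR−mL=-5/9 → turn -1·90°
n=6: pose=(9,2,S); sL=45/13, sR=45/17; mL=1350/221, mR=1935/442; mL+mR=4635/442 → advance +1; mR−mL=-45/26 → turn -1·90°
n=7: pose=(9,1,W); sL=90/61, sR=90/89; mL=13500/5429, mR=9495/5429; mL+mR=22995/5429 → advance +1; mR−mL=-45/61 → turn -1·90°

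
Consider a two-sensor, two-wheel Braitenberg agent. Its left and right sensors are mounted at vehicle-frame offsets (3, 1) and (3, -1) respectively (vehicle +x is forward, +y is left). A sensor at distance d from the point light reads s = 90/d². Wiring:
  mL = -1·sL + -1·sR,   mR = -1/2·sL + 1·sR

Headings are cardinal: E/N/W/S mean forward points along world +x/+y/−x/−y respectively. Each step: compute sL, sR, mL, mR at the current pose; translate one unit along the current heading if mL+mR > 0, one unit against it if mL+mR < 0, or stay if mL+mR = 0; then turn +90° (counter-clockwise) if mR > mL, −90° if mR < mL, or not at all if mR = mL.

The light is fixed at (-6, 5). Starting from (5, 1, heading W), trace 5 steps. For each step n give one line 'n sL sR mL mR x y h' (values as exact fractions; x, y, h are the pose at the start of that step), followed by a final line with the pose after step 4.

n=0: pose=(5,1,W); sL=90/89, sR=90/73; mL=-14580/6497, mR=4725/6497; mL+mR=-135/89 → advance -1; mR−mL=19305/6497 → turn +1·90°
n=1: pose=(6,1,S); sL=45/109, sR=9/17; mL=-1746/1853, mR=1197/3706; mL+mR=-135/218 → advance -1; mR−mL=4689/3706 → turn +1·90°
n=2: pose=(6,2,E); sL=90/229, sR=90/241; mL=-42300/55189, mR=9765/55189; mL+mR=-135/229 → advance -1; mR−mL=52065/55189 → turn +1·90°
n=3: pose=(5,2,N); sL=9/10, sR=5/8; mL=-61/40, mR=7/40; mL+mR=-27/20 → advance -1; mR−mL=17/10 → turn +1·90°
n=4: pose=(5,1,W); sL=90/89, sR=90/73; mL=-14580/6497, mR=4725/6497; mL+mR=-135/89 → advance -1; mR−mL=19305/6497 → turn +1·90°

0 90/89 90/73 -14580/6497 4725/6497 5 1 W
1 45/109 9/17 -1746/1853 1197/3706 6 1 S
2 90/229 90/241 -42300/55189 9765/55189 6 2 E
3 9/10 5/8 -61/40 7/40 5 2 N
4 90/89 90/73 -14580/6497 4725/6497 5 1 W
final 6 1 S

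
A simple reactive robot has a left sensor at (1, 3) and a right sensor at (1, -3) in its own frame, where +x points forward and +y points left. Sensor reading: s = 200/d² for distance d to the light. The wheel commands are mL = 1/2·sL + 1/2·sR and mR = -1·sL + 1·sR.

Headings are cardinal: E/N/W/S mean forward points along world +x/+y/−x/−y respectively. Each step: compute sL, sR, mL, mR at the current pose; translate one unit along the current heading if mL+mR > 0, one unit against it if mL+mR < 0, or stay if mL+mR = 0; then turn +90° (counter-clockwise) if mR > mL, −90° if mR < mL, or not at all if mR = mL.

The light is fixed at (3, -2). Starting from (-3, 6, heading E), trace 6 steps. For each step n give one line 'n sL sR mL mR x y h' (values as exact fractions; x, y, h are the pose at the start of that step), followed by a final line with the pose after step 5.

0 100/73 4 196/73 192/73 -3 6 E
1 200/53 200/113 16600/5989 -12000/5989 -2 6 S
2 50/13 25/17 1175/442 -525/221 -2 5 W
3 40/29 200/73 4360/2117 2880/2117 -3 5 N
4 100/73 4 196/73 192/73 -3 6 E
5 200/53 200/113 16600/5989 -12000/5989 -2 6 S
final -2 5 W

n=0: pose=(-3,6,E); sL=100/73, sR=4; mL=196/73, mR=192/73; mL+mR=388/73 → advance +1; mR−mL=-4/73 → turn -1·90°
n=1: pose=(-2,6,S); sL=200/53, sR=200/113; mL=16600/5989, mR=-12000/5989; mL+mR=4600/5989 → advance +1; mR−mL=-28600/5989 → turn -1·90°
n=2: pose=(-2,5,W); sL=50/13, sR=25/17; mL=1175/442, mR=-525/221; mL+mR=125/442 → advance +1; mR−mL=-2225/442 → turn -1·90°
n=3: pose=(-3,5,N); sL=40/29, sR=200/73; mL=4360/2117, mR=2880/2117; mL+mR=7240/2117 → advance +1; mR−mL=-1480/2117 → turn -1·90°
n=4: pose=(-3,6,E); sL=100/73, sR=4; mL=196/73, mR=192/73; mL+mR=388/73 → advance +1; mR−mL=-4/73 → turn -1·90°
n=5: pose=(-2,6,S); sL=200/53, sR=200/113; mL=16600/5989, mR=-12000/5989; mL+mR=4600/5989 → advance +1; mR−mL=-28600/5989 → turn -1·90°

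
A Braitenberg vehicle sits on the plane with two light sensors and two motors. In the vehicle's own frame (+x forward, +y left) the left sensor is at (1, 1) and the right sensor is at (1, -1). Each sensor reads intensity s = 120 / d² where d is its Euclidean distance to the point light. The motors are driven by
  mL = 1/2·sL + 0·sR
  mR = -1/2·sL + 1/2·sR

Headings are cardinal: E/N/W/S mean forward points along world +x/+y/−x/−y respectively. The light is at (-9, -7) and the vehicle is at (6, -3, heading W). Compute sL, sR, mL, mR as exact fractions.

24/41 120/221 12/41 -192/9061

left sensor world pos  = (5, -4); dL² = 205
right sensor world pos = (5, -2); dR² = 221
sL = 120/205 = 24/41
sR = 120/221 = 120/221
mL = 1/2·sL + 0·sR = 12/41
mR = -1/2·sL + 1/2·sR = -192/9061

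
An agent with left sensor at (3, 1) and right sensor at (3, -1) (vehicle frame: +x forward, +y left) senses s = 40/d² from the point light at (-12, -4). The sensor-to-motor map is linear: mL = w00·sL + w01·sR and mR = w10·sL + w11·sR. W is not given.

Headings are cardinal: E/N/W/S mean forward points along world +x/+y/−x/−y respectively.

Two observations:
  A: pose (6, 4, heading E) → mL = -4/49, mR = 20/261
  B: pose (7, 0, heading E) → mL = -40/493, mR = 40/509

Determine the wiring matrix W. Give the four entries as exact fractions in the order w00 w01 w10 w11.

obs A: pose=(6,4,E) → sL=20/261, sR=4/49, mL=-4/49, mR=20/261
obs B: pose=(7,0,E) → sL=40/509, sR=40/493, mL=-40/493, mR=40/509
sensor matrix S = [[20/261, 4/49], [40/509, 40/493]]; det S = -634880/3209233293
solve [mL_A; mL_B] = S·[w00; w01] and [mR_A; mR_B] = S·[w10; w11]:
  w00 = 0, w01 = -1, w10 = 1, w11 = 0

0 -1 1 0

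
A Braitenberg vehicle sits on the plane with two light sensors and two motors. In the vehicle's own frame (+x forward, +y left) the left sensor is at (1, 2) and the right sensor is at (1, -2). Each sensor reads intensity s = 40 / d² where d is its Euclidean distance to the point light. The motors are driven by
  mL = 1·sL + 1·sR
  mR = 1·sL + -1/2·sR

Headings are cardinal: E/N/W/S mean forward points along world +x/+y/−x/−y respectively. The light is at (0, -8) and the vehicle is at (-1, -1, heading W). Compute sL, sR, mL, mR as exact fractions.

40/29 8/17 912/493 564/493

left sensor world pos  = (-2, -3); dL² = 29
right sensor world pos = (-2, 1); dR² = 85
sL = 40/29 = 40/29
sR = 40/85 = 8/17
mL = 1·sL + 1·sR = 912/493
mR = 1·sL + -1/2·sR = 564/493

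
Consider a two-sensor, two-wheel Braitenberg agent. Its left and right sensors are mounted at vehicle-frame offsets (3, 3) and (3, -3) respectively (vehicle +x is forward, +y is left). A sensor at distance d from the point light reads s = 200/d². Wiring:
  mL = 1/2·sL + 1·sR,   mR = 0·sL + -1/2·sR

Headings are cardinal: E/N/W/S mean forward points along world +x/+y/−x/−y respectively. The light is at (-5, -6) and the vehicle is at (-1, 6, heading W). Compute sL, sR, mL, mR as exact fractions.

left sensor world pos  = (-4, 3); dL² = 82
right sensor world pos = (-4, 9); dR² = 226
sL = 200/82 = 100/41
sR = 200/226 = 100/113
mL = 1/2·sL + 1·sR = 9750/4633
mR = 0·sL + -1/2·sR = -50/113

100/41 100/113 9750/4633 -50/113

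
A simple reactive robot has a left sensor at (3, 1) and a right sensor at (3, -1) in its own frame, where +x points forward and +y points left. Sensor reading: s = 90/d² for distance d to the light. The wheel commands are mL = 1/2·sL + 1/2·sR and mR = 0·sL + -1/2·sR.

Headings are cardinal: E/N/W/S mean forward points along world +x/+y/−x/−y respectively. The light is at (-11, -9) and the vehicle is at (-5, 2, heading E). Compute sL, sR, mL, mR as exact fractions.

2/5 90/181 406/905 -45/181

left sensor world pos  = (-2, 3); dL² = 225
right sensor world pos = (-2, 1); dR² = 181
sL = 90/225 = 2/5
sR = 90/181 = 90/181
mL = 1/2·sL + 1/2·sR = 406/905
mR = 0·sL + -1/2·sR = -45/181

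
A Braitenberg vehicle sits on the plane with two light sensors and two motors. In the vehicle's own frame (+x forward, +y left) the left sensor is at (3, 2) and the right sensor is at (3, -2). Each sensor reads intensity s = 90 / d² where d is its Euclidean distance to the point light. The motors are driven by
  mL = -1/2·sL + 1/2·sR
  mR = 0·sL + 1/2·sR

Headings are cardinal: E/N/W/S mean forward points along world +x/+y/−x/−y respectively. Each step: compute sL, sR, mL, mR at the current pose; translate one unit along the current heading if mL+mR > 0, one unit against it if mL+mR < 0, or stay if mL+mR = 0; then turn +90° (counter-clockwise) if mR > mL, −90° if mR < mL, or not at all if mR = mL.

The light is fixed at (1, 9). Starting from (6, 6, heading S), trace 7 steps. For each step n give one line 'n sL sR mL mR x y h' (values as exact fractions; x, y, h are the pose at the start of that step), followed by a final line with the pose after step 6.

n=0: pose=(6,6,S); sL=18/17, sR=2; mL=8/17, mR=1; mL+mR=25/17 → advance +1; mR−mL=9/17 → turn +1·90°
n=1: pose=(6,5,E); sL=45/34, sR=9/10; mL=-18/85, mR=9/20; mL+mR=81/340 → advance +1; mR−mL=45/68 → turn +1·90°
n=2: pose=(7,5,N); sL=90/17, sR=18/13; mL=-432/221, mR=9/13; mL+mR=-279/221 → advance -1; mR−mL=45/17 → turn +1·90°
n=3: pose=(7,4,W); sL=45/29, sR=5; mL=50/29, mR=5/2; mL+mR=245/58 → advance +1; mR−mL=45/58 → turn +1·90°
n=4: pose=(6,4,S); sL=90/113, sR=90/73; mL=1800/8249, mR=45/73; mL+mR=6885/8249 → advance +1; mR−mL=45/113 → turn +1·90°
n=5: pose=(6,3,E); sL=9/8, sR=45/64; mL=-27/128, mR=45/128; mL+mR=9/64 → advance +1; mR−mL=9/16 → turn +1·90°
n=6: pose=(7,3,N); sL=18/5, sR=90/73; mL=-432/365, mR=45/73; mL+mR=-207/365 → advance -1; mR−mL=9/5 → turn +1·90°

0 18/17 2 8/17 1 6 6 S
1 45/34 9/10 -18/85 9/20 6 5 E
2 90/17 18/13 -432/221 9/13 7 5 N
3 45/29 5 50/29 5/2 7 4 W
4 90/113 90/73 1800/8249 45/73 6 4 S
5 9/8 45/64 -27/128 45/128 6 3 E
6 18/5 90/73 -432/365 45/73 7 3 N
final 7 2 W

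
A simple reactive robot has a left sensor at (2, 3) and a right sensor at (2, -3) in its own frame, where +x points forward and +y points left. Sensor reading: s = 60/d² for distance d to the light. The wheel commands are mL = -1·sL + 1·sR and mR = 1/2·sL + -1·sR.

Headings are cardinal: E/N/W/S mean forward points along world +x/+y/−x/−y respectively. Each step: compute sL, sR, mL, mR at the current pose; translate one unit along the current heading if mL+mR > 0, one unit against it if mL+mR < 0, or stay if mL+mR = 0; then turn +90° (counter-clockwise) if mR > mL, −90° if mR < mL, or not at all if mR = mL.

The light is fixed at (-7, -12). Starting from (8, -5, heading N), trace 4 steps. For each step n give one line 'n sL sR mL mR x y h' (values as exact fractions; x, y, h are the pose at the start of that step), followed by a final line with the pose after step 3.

n=0: pose=(8,-5,N); sL=4/15, sR=4/27; mL=-16/135, mR=-2/135; mL+mR=-2/15 → advance -1; mR−mL=14/135 → turn +1·90°
n=1: pose=(8,-6,W); sL=30/89, sR=6/25; mL=-216/2225, mR=-159/2225; mL+mR=-15/89 → advance -1; mR−mL=57/2225 → turn +1·90°
n=2: pose=(9,-6,S); sL=60/377, sR=12/37; mL=2304/13949, mR=-3414/13949; mL+mR=-30/377 → advance -1; mR−mL=-5718/13949 → turn -1·90°
n=3: pose=(9,-5,W); sL=15/53, sR=15/74; mL=-315/3922, mR=-120/1961; mL+mR=-15/106 → advance -1; mR−mL=75/3922 → turn +1·90°

0 4/15 4/27 -16/135 -2/135 8 -5 N
1 30/89 6/25 -216/2225 -159/2225 8 -6 W
2 60/377 12/37 2304/13949 -3414/13949 9 -6 S
3 15/53 15/74 -315/3922 -120/1961 9 -5 W
final 10 -5 S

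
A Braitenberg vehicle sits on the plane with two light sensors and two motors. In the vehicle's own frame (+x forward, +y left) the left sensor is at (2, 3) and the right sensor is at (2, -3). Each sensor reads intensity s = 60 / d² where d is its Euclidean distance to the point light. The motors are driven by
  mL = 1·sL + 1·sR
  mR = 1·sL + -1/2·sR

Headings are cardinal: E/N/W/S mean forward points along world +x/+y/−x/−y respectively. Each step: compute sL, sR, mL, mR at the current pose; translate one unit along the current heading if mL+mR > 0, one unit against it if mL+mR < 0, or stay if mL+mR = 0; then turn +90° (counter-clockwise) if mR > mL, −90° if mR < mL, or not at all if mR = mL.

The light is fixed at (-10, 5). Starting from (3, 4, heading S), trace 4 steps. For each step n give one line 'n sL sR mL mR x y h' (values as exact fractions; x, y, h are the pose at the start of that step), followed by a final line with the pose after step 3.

0 12/53 60/109 4488/5777 -282/5777 3 4 S
1 30/73 30/61 4020/4453 735/4453 3 3 W
2 20/27 4/15 136/135 82/135 2 3 N
3 3/10 15/53 309/530 42/265 2 4 E
final 3 4 S

n=0: pose=(3,4,S); sL=12/53, sR=60/109; mL=4488/5777, mR=-282/5777; mL+mR=4206/5777 → advance +1; mR−mL=-90/109 → turn -1·90°
n=1: pose=(3,3,W); sL=30/73, sR=30/61; mL=4020/4453, mR=735/4453; mL+mR=4755/4453 → advance +1; mR−mL=-45/61 → turn -1·90°
n=2: pose=(2,3,N); sL=20/27, sR=4/15; mL=136/135, mR=82/135; mL+mR=218/135 → advance +1; mR−mL=-2/5 → turn -1·90°
n=3: pose=(2,4,E); sL=3/10, sR=15/53; mL=309/530, mR=42/265; mL+mR=393/530 → advance +1; mR−mL=-45/106 → turn -1·90°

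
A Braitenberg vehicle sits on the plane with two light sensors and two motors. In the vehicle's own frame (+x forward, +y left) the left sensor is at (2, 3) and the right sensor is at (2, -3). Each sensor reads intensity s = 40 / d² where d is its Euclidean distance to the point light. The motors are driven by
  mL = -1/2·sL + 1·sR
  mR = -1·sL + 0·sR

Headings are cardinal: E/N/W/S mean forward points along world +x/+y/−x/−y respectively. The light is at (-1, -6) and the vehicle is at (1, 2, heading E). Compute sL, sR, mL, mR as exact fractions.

40/137 40/41 4660/5617 -40/137

left sensor world pos  = (3, 5); dL² = 137
right sensor world pos = (3, -1); dR² = 41
sL = 40/137 = 40/137
sR = 40/41 = 40/41
mL = -1/2·sL + 1·sR = 4660/5617
mR = -1·sL + 0·sR = -40/137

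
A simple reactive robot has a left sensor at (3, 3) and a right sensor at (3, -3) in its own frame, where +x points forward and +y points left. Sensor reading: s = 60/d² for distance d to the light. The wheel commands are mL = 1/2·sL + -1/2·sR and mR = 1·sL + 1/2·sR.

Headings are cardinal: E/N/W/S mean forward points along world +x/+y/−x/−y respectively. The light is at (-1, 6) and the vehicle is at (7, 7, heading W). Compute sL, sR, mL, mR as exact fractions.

left sensor world pos  = (4, 4); dL² = 29
right sensor world pos = (4, 10); dR² = 41
sL = 60/29 = 60/29
sR = 60/41 = 60/41
mL = 1/2·sL + -1/2·sR = 360/1189
mR = 1·sL + 1/2·sR = 3330/1189

60/29 60/41 360/1189 3330/1189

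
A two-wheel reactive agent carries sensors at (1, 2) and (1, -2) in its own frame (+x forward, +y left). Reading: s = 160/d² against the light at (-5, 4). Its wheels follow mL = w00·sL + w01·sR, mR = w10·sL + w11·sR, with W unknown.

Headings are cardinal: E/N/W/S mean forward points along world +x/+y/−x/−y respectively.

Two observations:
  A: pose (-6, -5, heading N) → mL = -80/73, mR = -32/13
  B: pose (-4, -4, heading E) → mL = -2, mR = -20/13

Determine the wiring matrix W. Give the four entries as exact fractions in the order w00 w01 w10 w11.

-1/2 0 0 -1

obs A: pose=(-6,-5,N) → sL=160/73, sR=32/13, mL=-80/73, mR=-32/13
obs B: pose=(-4,-4,E) → sL=4, sR=20/13, mL=-2, mR=-20/13
sensor matrix S = [[160/73, 32/13], [4, 20/13]]; det S = -6144/949
solve [mL_A; mL_B] = S·[w00; w01] and [mR_A; mR_B] = S·[w10; w11]:
  w00 = -1/2, w01 = 0, w10 = 0, w11 = -1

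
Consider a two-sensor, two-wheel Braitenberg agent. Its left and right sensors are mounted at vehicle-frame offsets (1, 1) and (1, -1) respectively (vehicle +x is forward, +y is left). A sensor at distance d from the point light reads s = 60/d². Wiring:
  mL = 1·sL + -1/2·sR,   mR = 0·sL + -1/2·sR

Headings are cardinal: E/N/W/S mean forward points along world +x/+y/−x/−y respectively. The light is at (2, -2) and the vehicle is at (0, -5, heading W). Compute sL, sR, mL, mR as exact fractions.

left sensor world pos  = (-1, -6); dL² = 25
right sensor world pos = (-1, -4); dR² = 13
sL = 60/25 = 12/5
sR = 60/13 = 60/13
mL = 1·sL + -1/2·sR = 6/65
mR = 0·sL + -1/2·sR = -30/13

12/5 60/13 6/65 -30/13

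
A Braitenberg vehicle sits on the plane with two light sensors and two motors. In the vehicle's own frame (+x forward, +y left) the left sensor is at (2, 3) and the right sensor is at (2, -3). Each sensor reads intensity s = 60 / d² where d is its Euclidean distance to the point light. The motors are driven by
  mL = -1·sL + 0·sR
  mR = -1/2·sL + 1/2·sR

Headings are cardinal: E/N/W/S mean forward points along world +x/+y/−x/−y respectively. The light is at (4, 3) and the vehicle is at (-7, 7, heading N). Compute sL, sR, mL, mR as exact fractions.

left sensor world pos  = (-10, 9); dL² = 232
right sensor world pos = (-4, 9); dR² = 100
sL = 60/232 = 15/58
sR = 60/100 = 3/5
mL = -1·sL + 0·sR = -15/58
mR = -1/2·sL + 1/2·sR = 99/580

15/58 3/5 -15/58 99/580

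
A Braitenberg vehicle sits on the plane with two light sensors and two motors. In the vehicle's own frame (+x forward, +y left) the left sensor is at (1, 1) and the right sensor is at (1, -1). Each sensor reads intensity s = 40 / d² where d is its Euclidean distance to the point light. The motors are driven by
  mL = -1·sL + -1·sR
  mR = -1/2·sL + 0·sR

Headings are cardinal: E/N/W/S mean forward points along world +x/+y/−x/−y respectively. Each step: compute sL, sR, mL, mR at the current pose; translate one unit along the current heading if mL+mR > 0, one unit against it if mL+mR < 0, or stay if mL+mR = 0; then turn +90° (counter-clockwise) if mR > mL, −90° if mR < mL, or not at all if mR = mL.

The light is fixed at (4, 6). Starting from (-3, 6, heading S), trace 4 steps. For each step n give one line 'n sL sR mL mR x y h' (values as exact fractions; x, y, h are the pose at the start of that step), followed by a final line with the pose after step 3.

0 40/37 8/13 -816/481 -20/37 -3 6 S
1 1 10/9 -19/9 -1/2 -3 7 E
2 8/17 40/53 -1104/901 -4/17 -4 7 N
3 20/41 20/41 -40/41 -10/41 -4 6 W
final -3 6 S

n=0: pose=(-3,6,S); sL=40/37, sR=8/13; mL=-816/481, mR=-20/37; mL+mR=-1076/481 → advance -1; mR−mL=556/481 → turn +1·90°
n=1: pose=(-3,7,E); sL=1, sR=10/9; mL=-19/9, mR=-1/2; mL+mR=-47/18 → advance -1; mR−mL=29/18 → turn +1·90°
n=2: pose=(-4,7,N); sL=8/17, sR=40/53; mL=-1104/901, mR=-4/17; mL+mR=-1316/901 → advance -1; mR−mL=892/901 → turn +1·90°
n=3: pose=(-4,6,W); sL=20/41, sR=20/41; mL=-40/41, mR=-10/41; mL+mR=-50/41 → advance -1; mR−mL=30/41 → turn +1·90°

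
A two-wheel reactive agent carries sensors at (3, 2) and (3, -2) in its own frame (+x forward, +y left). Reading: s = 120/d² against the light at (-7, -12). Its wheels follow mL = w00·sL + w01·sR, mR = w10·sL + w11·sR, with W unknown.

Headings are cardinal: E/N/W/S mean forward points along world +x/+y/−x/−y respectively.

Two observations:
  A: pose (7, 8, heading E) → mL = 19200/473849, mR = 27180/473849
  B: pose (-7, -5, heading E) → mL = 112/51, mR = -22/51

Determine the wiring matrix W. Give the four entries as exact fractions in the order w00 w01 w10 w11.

obs A: pose=(7,8,E) → sL=120/773, sR=120/613, mL=19200/473849, mR=27180/473849
obs B: pose=(-7,-5,E) → sL=4/3, sR=60/17, mL=112/51, mR=-22/51
sensor matrix S = [[120/773, 120/613], [4/3, 60/17]]; det S = 2311040/8055433
solve [mL_A; mL_B] = S·[w00; w01] and [mR_A; mR_B] = S·[w10; w11]:
  w00 = -1, w01 = 1, w10 = 1, w11 = -1/2

-1 1 1 -1/2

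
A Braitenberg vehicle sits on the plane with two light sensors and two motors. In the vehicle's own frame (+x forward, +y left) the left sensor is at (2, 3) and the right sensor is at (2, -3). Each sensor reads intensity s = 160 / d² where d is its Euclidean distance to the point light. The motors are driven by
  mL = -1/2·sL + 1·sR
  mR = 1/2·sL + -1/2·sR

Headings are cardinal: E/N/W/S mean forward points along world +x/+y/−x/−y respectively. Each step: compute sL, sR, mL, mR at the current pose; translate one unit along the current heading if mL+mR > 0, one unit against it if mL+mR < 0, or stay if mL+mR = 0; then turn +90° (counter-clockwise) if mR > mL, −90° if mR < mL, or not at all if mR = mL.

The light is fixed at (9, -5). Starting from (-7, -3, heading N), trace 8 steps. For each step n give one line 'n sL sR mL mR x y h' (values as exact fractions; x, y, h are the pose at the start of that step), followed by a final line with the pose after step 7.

n=0: pose=(-7,-3,N); sL=160/377, sR=32/37; mL=9104/13949, mR=-3072/13949; mL+mR=16/37 → advance +1; mR−mL=-12176/13949 → turn -1·90°
n=1: pose=(-7,-2,E); sL=20/29, sR=40/49; mL=670/1421, mR=-90/1421; mL+mR=20/49 → advance +1; mR−mL=-760/1421 → turn -1·90°
n=2: pose=(-6,-2,S); sL=32/29, sR=32/65; mL=-112/1885, mR=576/1885; mL+mR=16/65 → advance +1; mR−mL=688/1885 → turn +1·90°
n=3: pose=(-6,-3,E); sL=80/97, sR=16/17; mL=872/1649, mR=-96/1649; mL+mR=8/17 → advance +1; mR−mL=-968/1649 → turn -1·90°
n=4: pose=(-5,-3,S); sL=160/121, sR=160/289; mL=-3760/34969, mR=13440/34969; mL+mR=80/289 → advance +1; mR−mL=17200/34969 → turn +1·90°
n=5: pose=(-5,-4,E); sL=1, sR=40/37; mL=43/74, mR=-3/74; mL+mR=20/37 → advance +1; mR−mL=-23/37 → turn -1·90°
n=6: pose=(-4,-4,S); sL=160/101, sR=160/257; mL=-4400/25957, mR=12480/25957; mL+mR=80/257 → advance +1; mR−mL=16880/25957 → turn +1·90°
n=7: pose=(-4,-5,E); sL=16/13, sR=16/13; mL=8/13, mR=0; mL+mR=8/13 → advance +1; mR−mL=-8/13 → turn -1·90°

0 160/377 32/37 9104/13949 -3072/13949 -7 -3 N
1 20/29 40/49 670/1421 -90/1421 -7 -2 E
2 32/29 32/65 -112/1885 576/1885 -6 -2 S
3 80/97 16/17 872/1649 -96/1649 -6 -3 E
4 160/121 160/289 -3760/34969 13440/34969 -5 -3 S
5 1 40/37 43/74 -3/74 -5 -4 E
6 160/101 160/257 -4400/25957 12480/25957 -4 -4 S
7 16/13 16/13 8/13 0 -4 -5 E
final -3 -5 S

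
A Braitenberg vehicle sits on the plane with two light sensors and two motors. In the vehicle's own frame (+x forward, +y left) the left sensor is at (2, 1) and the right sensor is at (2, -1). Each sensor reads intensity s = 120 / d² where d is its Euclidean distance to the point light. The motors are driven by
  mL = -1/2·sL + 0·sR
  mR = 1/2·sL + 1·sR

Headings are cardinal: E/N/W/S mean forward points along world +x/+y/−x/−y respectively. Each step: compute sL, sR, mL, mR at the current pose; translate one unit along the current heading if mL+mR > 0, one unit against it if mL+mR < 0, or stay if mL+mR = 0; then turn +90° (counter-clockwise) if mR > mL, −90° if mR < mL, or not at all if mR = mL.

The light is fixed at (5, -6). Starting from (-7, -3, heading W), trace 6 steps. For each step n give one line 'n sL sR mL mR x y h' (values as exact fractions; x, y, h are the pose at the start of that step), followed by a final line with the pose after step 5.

n=0: pose=(-7,-3,W); sL=3/5, sR=30/53; mL=-3/10, mR=459/530; mL+mR=30/53 → advance +1; mR−mL=309/265 → turn +1·90°
n=1: pose=(-8,-3,S); sL=24/29, sR=120/197; mL=-12/29, mR=5844/5713; mL+mR=120/197 → advance +1; mR−mL=8208/5713 → turn +1·90°
n=2: pose=(-8,-4,E); sL=12/13, sR=60/61; mL=-6/13, mR=1146/793; mL+mR=60/61 → advance +1; mR−mL=1512/793 → turn +1·90°
n=3: pose=(-7,-4,N); sL=24/37, sR=120/137; mL=-12/37, mR=6084/5069; mL+mR=120/137 → advance +1; mR−mL=7728/5069 → turn +1·90°
n=4: pose=(-7,-3,W); sL=3/5, sR=30/53; mL=-3/10, mR=459/530; mL+mR=30/53 → advance +1; mR−mL=309/265 → turn +1·90°
n=5: pose=(-8,-3,S); sL=24/29, sR=120/197; mL=-12/29, mR=5844/5713; mL+mR=120/197 → advance +1; mR−mL=8208/5713 → turn +1·90°

0 3/5 30/53 -3/10 459/530 -7 -3 W
1 24/29 120/197 -12/29 5844/5713 -8 -3 S
2 12/13 60/61 -6/13 1146/793 -8 -4 E
3 24/37 120/137 -12/37 6084/5069 -7 -4 N
4 3/5 30/53 -3/10 459/530 -7 -3 W
5 24/29 120/197 -12/29 5844/5713 -8 -3 S
final -8 -4 E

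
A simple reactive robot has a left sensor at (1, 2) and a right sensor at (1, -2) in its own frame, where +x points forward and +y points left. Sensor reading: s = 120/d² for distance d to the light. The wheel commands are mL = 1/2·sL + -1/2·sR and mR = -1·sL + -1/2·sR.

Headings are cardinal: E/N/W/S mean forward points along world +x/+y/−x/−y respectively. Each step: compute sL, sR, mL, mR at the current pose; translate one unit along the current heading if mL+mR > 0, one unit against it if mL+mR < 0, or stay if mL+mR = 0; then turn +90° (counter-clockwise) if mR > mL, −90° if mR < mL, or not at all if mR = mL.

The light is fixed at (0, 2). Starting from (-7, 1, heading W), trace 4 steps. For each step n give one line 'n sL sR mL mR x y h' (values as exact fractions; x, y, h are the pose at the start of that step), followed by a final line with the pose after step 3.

n=0: pose=(-7,1,W); sL=120/73, sR=24/13; mL=-96/949, mR=-2436/949; mL+mR=-2532/949 → advance -1; mR−mL=-180/73 → turn -1·90°
n=1: pose=(-6,1,N); sL=15/8, sR=15/2; mL=-45/16, mR=-45/8; mL+mR=-135/16 → advance -1; mR−mL=-45/16 → turn -1·90°
n=2: pose=(-6,0,E); sL=24/5, sR=120/41; mL=192/205, mR=-1284/205; mL+mR=-1092/205 → advance -1; mR−mL=-36/5 → turn -1·90°
n=3: pose=(-7,0,S); sL=60/17, sR=4/3; mL=56/51, mR=-214/51; mL+mR=-158/51 → advance -1; mR−mL=-90/17 → turn -1·90°

0 120/73 24/13 -96/949 -2436/949 -7 1 W
1 15/8 15/2 -45/16 -45/8 -6 1 N
2 24/5 120/41 192/205 -1284/205 -6 0 E
3 60/17 4/3 56/51 -214/51 -7 0 S
final -7 1 W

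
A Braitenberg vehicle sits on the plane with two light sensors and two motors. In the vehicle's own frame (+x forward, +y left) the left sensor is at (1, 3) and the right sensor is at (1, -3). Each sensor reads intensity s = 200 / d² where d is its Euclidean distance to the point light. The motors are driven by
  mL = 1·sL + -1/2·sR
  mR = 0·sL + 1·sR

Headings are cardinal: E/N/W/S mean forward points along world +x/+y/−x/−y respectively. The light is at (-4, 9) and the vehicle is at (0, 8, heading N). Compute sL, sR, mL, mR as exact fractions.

200 200/49 9700/49 200/49

left sensor world pos  = (-3, 9); dL² = 1
right sensor world pos = (3, 9); dR² = 49
sL = 200/1 = 200
sR = 200/49 = 200/49
mL = 1·sL + -1/2·sR = 9700/49
mR = 0·sL + 1·sR = 200/49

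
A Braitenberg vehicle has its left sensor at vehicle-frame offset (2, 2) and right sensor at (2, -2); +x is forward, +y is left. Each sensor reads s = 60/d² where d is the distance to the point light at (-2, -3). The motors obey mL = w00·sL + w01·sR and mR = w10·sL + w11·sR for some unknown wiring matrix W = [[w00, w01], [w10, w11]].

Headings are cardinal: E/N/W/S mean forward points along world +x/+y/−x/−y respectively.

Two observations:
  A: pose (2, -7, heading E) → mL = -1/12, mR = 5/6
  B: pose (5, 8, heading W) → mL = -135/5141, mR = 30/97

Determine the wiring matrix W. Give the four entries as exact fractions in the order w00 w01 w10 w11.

1/2 -1 0 1

obs A: pose=(2,-7,E) → sL=3/2, sR=5/6, mL=-1/12, mR=5/6
obs B: pose=(5,8,W) → sL=30/53, sR=30/97, mL=-135/5141, mR=30/97
sensor matrix S = [[3/2, 5/6], [30/53, 30/97]]; det S = -40/5141
solve [mL_A; mL_B] = S·[w00; w01] and [mR_A; mR_B] = S·[w10; w11]:
  w00 = 1/2, w01 = -1, w10 = 0, w11 = 1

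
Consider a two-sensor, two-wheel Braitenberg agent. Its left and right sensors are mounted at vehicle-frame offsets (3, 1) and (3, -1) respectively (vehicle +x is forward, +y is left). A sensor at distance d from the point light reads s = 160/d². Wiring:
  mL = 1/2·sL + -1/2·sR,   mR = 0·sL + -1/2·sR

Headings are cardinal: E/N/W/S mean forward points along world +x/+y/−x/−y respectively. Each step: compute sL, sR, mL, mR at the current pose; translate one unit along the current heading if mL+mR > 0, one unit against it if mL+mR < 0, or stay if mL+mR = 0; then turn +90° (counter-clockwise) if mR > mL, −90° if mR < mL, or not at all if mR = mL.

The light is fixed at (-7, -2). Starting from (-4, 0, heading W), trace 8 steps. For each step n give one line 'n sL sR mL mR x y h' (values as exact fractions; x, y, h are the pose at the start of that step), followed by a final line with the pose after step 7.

0 160 160/9 640/9 -80/9 -4 0 W
1 80/13 80/17 160/221 -40/17 -5 0 N
2 160/29 32/5 -64/145 -16/5 -5 -1 E
3 20 40 -10 -20 -6 -1 S
4 32 160/13 128/13 -80/13 -6 0 W
5 80/13 80/13 0 -40/13 -7 0 N
6 160/13 160/9 -320/117 -80/9 -7 -1 E
7 40 20 10 -10 -8 -1 S
final -8 -1 W

n=0: pose=(-4,0,W); sL=160, sR=160/9; mL=640/9, mR=-80/9; mL+mR=560/9 → advance +1; mR−mL=-80 → turn -1·90°
n=1: pose=(-5,0,N); sL=80/13, sR=80/17; mL=160/221, mR=-40/17; mL+mR=-360/221 → advance -1; mR−mL=-40/13 → turn -1·90°
n=2: pose=(-5,-1,E); sL=160/29, sR=32/5; mL=-64/145, mR=-16/5; mL+mR=-528/145 → advance -1; mR−mL=-80/29 → turn -1·90°
n=3: pose=(-6,-1,S); sL=20, sR=40; mL=-10, mR=-20; mL+mR=-30 → advance -1; mR−mL=-10 → turn -1·90°
n=4: pose=(-6,0,W); sL=32, sR=160/13; mL=128/13, mR=-80/13; mL+mR=48/13 → advance +1; mR−mL=-16 → turn -1·90°
n=5: pose=(-7,0,N); sL=80/13, sR=80/13; mL=0, mR=-40/13; mL+mR=-40/13 → advance -1; mR−mL=-40/13 → turn -1·90°
n=6: pose=(-7,-1,E); sL=160/13, sR=160/9; mL=-320/117, mR=-80/9; mL+mR=-1360/117 → advance -1; mR−mL=-80/13 → turn -1·90°
n=7: pose=(-8,-1,S); sL=40, sR=20; mL=10, mR=-10; mL+mR=0 → advance +0; mR−mL=-20 → turn -1·90°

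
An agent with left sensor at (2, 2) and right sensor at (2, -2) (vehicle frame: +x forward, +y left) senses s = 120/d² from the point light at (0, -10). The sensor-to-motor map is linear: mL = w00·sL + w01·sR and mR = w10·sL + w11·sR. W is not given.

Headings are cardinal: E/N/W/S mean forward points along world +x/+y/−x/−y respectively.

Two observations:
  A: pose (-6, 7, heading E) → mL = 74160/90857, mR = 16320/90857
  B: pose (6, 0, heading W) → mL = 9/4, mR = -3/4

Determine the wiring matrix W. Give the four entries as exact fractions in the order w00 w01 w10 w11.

1 1 -1 1

obs A: pose=(-6,7,E) → sL=120/377, sR=120/241, mL=74160/90857, mR=16320/90857
obs B: pose=(6,0,W) → sL=3/2, sR=3/4, mL=9/4, mR=-3/4
sensor matrix S = [[120/377, 120/241], [3/2, 3/4]]; det S = -46170/90857
solve [mL_A; mL_B] = S·[w00; w01] and [mR_A; mR_B] = S·[w10; w11]:
  w00 = 1, w01 = 1, w10 = -1, w11 = 1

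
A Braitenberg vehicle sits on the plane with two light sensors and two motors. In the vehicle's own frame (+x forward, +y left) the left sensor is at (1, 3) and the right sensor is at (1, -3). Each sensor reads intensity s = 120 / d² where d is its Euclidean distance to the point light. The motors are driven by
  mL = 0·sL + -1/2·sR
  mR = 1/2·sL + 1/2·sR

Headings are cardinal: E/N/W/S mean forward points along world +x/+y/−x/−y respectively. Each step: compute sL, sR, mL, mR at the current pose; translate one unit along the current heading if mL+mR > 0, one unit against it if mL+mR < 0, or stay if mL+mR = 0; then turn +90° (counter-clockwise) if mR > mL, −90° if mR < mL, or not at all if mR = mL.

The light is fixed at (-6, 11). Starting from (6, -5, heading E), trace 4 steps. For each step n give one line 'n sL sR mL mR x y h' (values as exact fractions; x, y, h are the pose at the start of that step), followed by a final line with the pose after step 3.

0 60/169 12/53 -6/53 2604/8957 6 -5 E
1 24/65 120/481 -60/481 744/2405 7 -5 N
2 10/39 5/12 -5/24 35/104 7 -4 W
3 120/481 120/337 -60/337 49080/162097 6 -4 S
final 6 -5 E

n=0: pose=(6,-5,E); sL=60/169, sR=12/53; mL=-6/53, mR=2604/8957; mL+mR=30/169 → advance +1; mR−mL=3618/8957 → turn +1·90°
n=1: pose=(7,-5,N); sL=24/65, sR=120/481; mL=-60/481, mR=744/2405; mL+mR=12/65 → advance +1; mR−mL=1044/2405 → turn +1·90°
n=2: pose=(7,-4,W); sL=10/39, sR=5/12; mL=-5/24, mR=35/104; mL+mR=5/39 → advance +1; mR−mL=85/156 → turn +1·90°
n=3: pose=(6,-4,S); sL=120/481, sR=120/337; mL=-60/337, mR=49080/162097; mL+mR=60/481 → advance +1; mR−mL=77940/162097 → turn +1·90°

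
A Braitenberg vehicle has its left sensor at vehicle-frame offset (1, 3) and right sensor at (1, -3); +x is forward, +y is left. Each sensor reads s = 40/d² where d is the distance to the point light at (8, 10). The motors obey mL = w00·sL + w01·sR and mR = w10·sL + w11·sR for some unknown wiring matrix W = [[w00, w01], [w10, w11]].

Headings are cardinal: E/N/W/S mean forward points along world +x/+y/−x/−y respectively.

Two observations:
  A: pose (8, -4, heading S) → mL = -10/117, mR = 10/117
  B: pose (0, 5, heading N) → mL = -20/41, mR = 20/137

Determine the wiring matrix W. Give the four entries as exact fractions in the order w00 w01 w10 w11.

0 -1/2 1/2 0

obs A: pose=(8,-4,S) → sL=20/117, sR=20/117, mL=-10/117, mR=10/117
obs B: pose=(0,5,N) → sL=40/137, sR=40/41, mL=-20/41, mR=20/137
sensor matrix S = [[20/117, 20/117], [40/137, 40/41]]; det S = 25600/219063
solve [mL_A; mL_B] = S·[w00; w01] and [mR_A; mR_B] = S·[w10; w11]:
  w00 = 0, w01 = -1/2, w10 = 1/2, w11 = 0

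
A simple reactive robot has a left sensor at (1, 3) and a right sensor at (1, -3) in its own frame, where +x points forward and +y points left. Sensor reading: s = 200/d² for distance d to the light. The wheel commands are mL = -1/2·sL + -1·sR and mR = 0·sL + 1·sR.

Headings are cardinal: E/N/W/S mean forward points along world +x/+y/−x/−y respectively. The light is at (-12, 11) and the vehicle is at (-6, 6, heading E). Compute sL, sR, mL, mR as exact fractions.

left sensor world pos  = (-5, 9); dL² = 53
right sensor world pos = (-5, 3); dR² = 113
sL = 200/53 = 200/53
sR = 200/113 = 200/113
mL = -1/2·sL + -1·sR = -21900/5989
mR = 0·sL + 1·sR = 200/113

200/53 200/113 -21900/5989 200/113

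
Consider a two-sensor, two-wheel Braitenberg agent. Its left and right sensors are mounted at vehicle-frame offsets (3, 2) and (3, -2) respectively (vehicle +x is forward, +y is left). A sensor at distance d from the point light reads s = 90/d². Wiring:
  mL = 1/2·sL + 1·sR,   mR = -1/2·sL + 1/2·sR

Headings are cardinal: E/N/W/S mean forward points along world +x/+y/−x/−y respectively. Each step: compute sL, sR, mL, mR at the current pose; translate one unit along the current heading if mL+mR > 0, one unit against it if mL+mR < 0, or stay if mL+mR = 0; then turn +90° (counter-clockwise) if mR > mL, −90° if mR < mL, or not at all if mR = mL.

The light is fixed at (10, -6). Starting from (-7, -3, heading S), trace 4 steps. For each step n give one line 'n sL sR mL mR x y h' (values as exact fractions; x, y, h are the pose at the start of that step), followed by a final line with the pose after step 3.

n=0: pose=(-7,-3,S); sL=2/5, sR=90/361; mL=811/1805, mR=-136/1805; mL+mR=135/361 → advance +1; mR−mL=-947/1805 → turn -1·90°
n=1: pose=(-7,-4,W); sL=9/40, sR=45/208; mL=171/520, mR=-9/2080; mL+mR=135/416 → advance +1; mR−mL=-693/2080 → turn -1·90°
n=2: pose=(-8,-4,N); sL=18/85, sR=90/281; mL=10179/23885, mR=1296/23885; mL+mR=135/281 → advance +1; mR−mL=-8883/23885 → turn -1·90°
n=3: pose=(-8,-3,E); sL=9/25, sR=45/113; mL=3267/5650, mR=54/2825; mL+mR=135/226 → advance +1; mR−mL=-3159/5650 → turn -1·90°

0 2/5 90/361 811/1805 -136/1805 -7 -3 S
1 9/40 45/208 171/520 -9/2080 -7 -4 W
2 18/85 90/281 10179/23885 1296/23885 -8 -4 N
3 9/25 45/113 3267/5650 54/2825 -8 -3 E
final -7 -3 S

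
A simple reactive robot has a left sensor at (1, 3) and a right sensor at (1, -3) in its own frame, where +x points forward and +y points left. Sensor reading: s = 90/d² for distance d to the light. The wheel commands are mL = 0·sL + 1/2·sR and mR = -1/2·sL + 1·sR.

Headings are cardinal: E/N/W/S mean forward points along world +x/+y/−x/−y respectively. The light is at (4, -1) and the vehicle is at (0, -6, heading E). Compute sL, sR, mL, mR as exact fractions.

left sensor world pos  = (1, -3); dL² = 13
right sensor world pos = (1, -9); dR² = 73
sL = 90/13 = 90/13
sR = 90/73 = 90/73
mL = 0·sL + 1/2·sR = 45/73
mR = -1/2·sL + 1·sR = -2115/949

90/13 90/73 45/73 -2115/949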